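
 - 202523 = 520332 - 722855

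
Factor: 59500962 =2^1*3^2*239^1 * 13831^1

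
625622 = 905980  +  - 280358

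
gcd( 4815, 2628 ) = 9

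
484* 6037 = 2921908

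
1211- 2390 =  - 1179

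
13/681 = 13/681 = 0.02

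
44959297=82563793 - 37604496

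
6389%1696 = 1301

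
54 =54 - 0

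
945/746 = 1 + 199/746 = 1.27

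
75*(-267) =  - 20025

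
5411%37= 9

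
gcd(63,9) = 9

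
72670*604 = 43892680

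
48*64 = 3072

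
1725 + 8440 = 10165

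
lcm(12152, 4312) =133672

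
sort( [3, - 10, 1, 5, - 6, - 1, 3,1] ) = [-10, - 6 , - 1, 1 , 1,3,3,5]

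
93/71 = 1  +  22/71 = 1.31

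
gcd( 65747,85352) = 1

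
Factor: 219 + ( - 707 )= -2^3*61^1 =- 488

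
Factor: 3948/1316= 3 = 3^1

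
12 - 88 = - 76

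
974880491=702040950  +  272839541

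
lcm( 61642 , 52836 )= 369852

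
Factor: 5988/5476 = 1497/1369 = 3^1*37^( - 2) * 499^1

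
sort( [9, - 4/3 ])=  [-4/3, 9 ]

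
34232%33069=1163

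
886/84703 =886/84703  =  0.01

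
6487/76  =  6487/76 = 85.36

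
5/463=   5/463 = 0.01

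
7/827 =7/827 = 0.01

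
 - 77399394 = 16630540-94029934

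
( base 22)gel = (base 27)b20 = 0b1111110001001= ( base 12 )4809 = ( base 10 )8073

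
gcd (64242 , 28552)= 7138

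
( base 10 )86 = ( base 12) 72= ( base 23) 3h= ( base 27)35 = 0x56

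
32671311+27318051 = 59989362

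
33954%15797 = 2360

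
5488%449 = 100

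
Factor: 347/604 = 2^ ( - 2)*151^( - 1)*347^1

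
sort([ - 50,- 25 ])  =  [ - 50, - 25]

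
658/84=7 + 5/6 = 7.83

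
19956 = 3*6652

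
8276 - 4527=3749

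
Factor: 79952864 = 2^5*2498527^1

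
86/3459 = 86/3459 = 0.02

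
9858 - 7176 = 2682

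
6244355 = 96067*65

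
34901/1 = 34901=34901.00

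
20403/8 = 20403/8 =2550.38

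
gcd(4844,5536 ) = 692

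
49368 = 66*748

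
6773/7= 967 + 4/7=967.57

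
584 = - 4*( - 146 )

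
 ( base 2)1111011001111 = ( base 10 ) 7887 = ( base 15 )250C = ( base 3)101211010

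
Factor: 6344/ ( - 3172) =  - 2^1 = -2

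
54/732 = 9/122= 0.07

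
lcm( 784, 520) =50960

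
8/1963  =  8/1963  =  0.00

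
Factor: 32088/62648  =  21/41  =  3^1*7^1*41^(-1)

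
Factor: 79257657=3^1*26419219^1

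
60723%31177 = 29546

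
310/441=310/441 =0.70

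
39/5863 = 3/451 = 0.01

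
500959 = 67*7477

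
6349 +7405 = 13754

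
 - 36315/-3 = 12105/1=12105.00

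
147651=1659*89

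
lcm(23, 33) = 759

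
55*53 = 2915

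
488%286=202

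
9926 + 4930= 14856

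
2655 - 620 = 2035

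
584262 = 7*83466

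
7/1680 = 1/240 = 0.00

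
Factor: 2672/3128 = 2^1* 17^( - 1)*23^(  -  1 ) *167^1 = 334/391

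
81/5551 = 81/5551 = 0.01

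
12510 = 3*4170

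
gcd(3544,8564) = 4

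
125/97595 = 25/19519= 0.00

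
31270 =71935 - 40665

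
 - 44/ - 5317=44/5317 = 0.01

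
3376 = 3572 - 196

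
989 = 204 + 785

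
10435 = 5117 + 5318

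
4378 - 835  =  3543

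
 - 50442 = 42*( - 1201)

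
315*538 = 169470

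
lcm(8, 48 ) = 48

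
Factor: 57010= 2^1*5^1*5701^1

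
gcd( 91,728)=91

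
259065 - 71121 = 187944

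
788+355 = 1143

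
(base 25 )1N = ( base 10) 48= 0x30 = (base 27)1l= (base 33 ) 1f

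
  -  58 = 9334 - 9392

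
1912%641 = 630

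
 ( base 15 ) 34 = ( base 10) 49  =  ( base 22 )25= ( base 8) 61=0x31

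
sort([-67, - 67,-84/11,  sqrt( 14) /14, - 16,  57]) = [ - 67, - 67, - 16,-84/11 , sqrt( 14)/14,57] 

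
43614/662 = 21807/331 = 65.88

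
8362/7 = 1194  +  4/7 = 1194.57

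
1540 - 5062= - 3522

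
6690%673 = 633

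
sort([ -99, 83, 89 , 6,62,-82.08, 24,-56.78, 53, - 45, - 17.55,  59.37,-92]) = [-99, - 92,  -  82.08, - 56.78,  -  45, - 17.55, 6, 24, 53,59.37,62 , 83,89 ] 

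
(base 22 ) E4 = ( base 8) 470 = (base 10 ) 312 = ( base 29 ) AM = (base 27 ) bf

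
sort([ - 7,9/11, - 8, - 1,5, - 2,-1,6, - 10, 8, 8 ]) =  [-10, - 8, - 7,  -  2, - 1,-1, 9/11,5 , 6,8,8]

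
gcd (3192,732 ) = 12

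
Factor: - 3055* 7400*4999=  - 113012393000 = - 2^3*5^3 * 13^1*37^1*47^1* 4999^1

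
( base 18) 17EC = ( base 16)20AC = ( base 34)780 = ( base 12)4A10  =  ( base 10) 8364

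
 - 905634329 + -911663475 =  - 1817297804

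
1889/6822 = 1889/6822 = 0.28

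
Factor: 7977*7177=3^1*2659^1*7177^1=57250929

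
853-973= - 120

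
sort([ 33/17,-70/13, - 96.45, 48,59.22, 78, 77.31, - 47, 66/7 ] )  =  [ - 96.45 ,  -  47 , - 70/13,33/17,66/7,48, 59.22, 77.31,78]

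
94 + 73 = 167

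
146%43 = 17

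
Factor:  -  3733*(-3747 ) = 13987551 = 3^1*1249^1*3733^1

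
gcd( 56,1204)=28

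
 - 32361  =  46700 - 79061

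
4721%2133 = 455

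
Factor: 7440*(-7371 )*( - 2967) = 2^4 * 3^6*5^1*7^1*13^1*23^1*31^1*43^1 = 162710992080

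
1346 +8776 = 10122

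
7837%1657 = 1209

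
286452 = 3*95484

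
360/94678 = 180/47339 = 0.00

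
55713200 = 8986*6200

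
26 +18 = 44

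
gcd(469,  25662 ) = 7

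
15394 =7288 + 8106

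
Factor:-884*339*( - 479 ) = 143544804 = 2^2*3^1*13^1*17^1*113^1*479^1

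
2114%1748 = 366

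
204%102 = 0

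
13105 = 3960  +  9145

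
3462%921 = 699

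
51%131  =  51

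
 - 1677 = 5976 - 7653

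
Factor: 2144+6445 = 8589 = 3^1*7^1*409^1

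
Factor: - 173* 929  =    -  160717 = - 173^1*929^1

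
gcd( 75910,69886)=2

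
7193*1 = 7193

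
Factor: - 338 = - 2^1*13^2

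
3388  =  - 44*(-77 ) 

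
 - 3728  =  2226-5954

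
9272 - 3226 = 6046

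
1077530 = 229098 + 848432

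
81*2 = 162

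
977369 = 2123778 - 1146409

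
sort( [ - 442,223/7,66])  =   [ - 442, 223/7,66]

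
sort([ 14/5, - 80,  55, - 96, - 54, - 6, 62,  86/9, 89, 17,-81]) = [ - 96,  -  81, - 80, - 54,-6, 14/5 , 86/9, 17,55,62, 89 ] 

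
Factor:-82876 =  - 2^2*20719^1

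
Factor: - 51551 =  - 51551^1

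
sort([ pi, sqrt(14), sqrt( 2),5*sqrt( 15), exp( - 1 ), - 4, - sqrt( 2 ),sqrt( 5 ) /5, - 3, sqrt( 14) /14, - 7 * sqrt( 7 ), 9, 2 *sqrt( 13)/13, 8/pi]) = [ - 7*sqrt( 7 ) , - 4, - 3,-sqrt(2), sqrt(14 )/14, exp(-1),sqrt(5)/5,2 * sqrt( 13 ) /13, sqrt( 2),  8/pi,pi, sqrt(14 ),9,5*sqrt( 15 )]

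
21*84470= 1773870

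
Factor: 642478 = 2^1 * 321239^1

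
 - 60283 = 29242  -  89525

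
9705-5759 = 3946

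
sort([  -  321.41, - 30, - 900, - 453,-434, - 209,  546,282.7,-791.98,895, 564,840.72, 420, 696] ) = [-900,  -  791.98, - 453, - 434, - 321.41, -209,-30,282.7,  420,546, 564,  696,840.72, 895]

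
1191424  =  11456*104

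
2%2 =0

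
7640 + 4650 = 12290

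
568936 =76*7486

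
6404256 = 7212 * 888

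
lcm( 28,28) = 28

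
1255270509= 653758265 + 601512244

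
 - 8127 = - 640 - 7487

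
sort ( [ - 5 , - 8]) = [ - 8,  -  5]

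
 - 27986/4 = -13993/2  =  - 6996.50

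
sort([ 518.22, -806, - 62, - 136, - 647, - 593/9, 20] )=[ -806, - 647,  -  136,- 593/9, - 62,  20, 518.22 ] 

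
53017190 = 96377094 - 43359904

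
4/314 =2/157 = 0.01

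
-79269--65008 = -14261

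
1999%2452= 1999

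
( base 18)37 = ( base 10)61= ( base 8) 75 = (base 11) 56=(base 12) 51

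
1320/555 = 2 + 14/37 = 2.38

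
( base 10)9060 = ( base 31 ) 9D8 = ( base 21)kb9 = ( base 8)21544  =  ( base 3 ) 110102120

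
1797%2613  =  1797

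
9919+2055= 11974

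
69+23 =92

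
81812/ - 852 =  - 97 + 208/213 = - 96.02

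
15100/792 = 3775/198 = 19.07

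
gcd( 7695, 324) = 81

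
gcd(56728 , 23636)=4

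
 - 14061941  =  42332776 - 56394717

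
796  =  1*796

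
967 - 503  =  464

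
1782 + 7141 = 8923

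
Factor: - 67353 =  - 3^1*11^1*13^1*157^1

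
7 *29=203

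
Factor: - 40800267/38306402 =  - 2^(- 1)*3^4 * 503707^1 * 19153201^( - 1 )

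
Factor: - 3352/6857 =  - 2^3*419^1*6857^( - 1)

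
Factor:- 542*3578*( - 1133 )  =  2^2 *11^1*103^1*271^1 * 1789^1 = 2197199708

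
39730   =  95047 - 55317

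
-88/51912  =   - 11/6489 = - 0.00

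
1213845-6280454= -5066609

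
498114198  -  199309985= 298804213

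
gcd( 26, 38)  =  2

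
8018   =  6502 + 1516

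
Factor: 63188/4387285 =2^2 *5^( - 1 )*7^( -1 )*103^( - 1)*1217^ ( - 1 )*15797^1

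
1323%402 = 117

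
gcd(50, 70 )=10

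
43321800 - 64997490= - 21675690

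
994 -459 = 535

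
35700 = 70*510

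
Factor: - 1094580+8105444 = 7010864= 2^4 * 7^1*62597^1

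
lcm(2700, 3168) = 237600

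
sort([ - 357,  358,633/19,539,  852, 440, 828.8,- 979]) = [ - 979,-357, 633/19  ,  358,  440,539 , 828.8, 852]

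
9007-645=8362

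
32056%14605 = 2846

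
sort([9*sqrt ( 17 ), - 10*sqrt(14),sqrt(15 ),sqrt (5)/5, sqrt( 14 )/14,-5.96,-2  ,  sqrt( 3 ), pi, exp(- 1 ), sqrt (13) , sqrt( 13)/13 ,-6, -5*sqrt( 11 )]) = [ - 10*sqrt(14 ),  -  5 * sqrt( 11 ), - 6,-5.96, -2, sqrt( 14 )/14  ,  sqrt( 13 )/13,  exp( - 1), sqrt( 5 ) /5 , sqrt(3 ), pi, sqrt( 13 ),sqrt (15), 9*sqrt( 17 )]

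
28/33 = 28/33 = 0.85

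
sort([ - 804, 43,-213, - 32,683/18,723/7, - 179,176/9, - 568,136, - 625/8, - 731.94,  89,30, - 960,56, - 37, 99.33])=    [ - 960, - 804, - 731.94, - 568,-213, - 179,-625/8, -37,-32, 176/9 , 30,683/18,43, 56,89,99.33,723/7,136]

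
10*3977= 39770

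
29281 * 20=585620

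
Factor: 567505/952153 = 5^1*17^( - 1)*56009^( - 1)*113501^1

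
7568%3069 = 1430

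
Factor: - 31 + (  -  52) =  - 83 = -83^1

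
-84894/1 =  - 84894  =  -84894.00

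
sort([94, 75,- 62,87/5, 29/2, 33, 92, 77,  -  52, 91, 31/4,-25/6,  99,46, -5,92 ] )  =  [ - 62,-52, -5,-25/6, 31/4, 29/2 , 87/5,33,46, 75,77,91, 92, 92 , 94, 99 ]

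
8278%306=16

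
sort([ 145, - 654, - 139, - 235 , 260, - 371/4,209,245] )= [-654, - 235, - 139, - 371/4,145,209,  245,260]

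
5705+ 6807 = 12512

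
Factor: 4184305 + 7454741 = 11639046 = 2^1*3^1*1939841^1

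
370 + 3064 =3434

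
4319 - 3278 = 1041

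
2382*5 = 11910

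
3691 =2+3689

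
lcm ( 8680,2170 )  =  8680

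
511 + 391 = 902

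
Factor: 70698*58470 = 2^2*3^2*5^1*1949^1*11783^1 = 4133712060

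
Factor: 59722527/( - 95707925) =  - 3^1* 5^( - 2)*41^1*67^1  *173^(- 1 ) * 7247^1*22129^(-1)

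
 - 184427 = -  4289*43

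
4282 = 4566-284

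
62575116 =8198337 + 54376779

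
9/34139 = 9/34139 = 0.00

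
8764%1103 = 1043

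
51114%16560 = 1434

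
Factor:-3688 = -2^3*461^1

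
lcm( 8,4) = 8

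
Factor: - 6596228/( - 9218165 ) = 2^2*5^( - 1)*11^( - 1 )*17^( - 1 )*421^1*3917^1*9859^(  -  1 )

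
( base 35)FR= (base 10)552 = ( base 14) 2B6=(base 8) 1050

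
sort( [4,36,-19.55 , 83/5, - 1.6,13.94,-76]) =[ - 76, - 19.55,- 1.6,  4,13.94,83/5, 36 ]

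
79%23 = 10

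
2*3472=6944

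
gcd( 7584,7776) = 96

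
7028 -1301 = 5727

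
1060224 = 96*11044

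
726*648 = 470448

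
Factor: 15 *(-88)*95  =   - 2^3*3^1*5^2*11^1 * 19^1 = -125400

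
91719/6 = 30573/2 = 15286.50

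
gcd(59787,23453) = 1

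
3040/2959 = 1+81/2959 = 1.03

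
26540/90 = 2654/9 = 294.89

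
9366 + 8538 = 17904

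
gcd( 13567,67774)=1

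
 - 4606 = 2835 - 7441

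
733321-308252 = 425069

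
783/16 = 783/16 = 48.94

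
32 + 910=942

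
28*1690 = 47320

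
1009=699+310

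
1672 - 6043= - 4371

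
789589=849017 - 59428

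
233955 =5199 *45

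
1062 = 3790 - 2728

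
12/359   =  12/359 = 0.03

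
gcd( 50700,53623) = 1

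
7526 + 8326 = 15852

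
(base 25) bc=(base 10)287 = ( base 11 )241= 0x11f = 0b100011111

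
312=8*39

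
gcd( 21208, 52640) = 8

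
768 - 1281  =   - 513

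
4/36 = 1/9 = 0.11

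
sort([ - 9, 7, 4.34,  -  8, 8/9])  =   [ - 9, - 8,8/9,4.34,7]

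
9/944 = 9/944 = 0.01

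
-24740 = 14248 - 38988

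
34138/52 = 656 + 1/2= 656.50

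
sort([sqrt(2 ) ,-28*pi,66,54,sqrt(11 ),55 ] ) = [ -28*pi,sqrt(2),sqrt(11), 54,55,66]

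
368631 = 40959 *9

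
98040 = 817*120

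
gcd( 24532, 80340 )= 4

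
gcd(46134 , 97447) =1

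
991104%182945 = 76379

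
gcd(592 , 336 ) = 16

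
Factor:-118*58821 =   -  2^1*3^1*7^1*59^1*2801^1 = - 6940878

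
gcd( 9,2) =1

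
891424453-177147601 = 714276852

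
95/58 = 95/58 = 1.64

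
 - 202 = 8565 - 8767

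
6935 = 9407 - 2472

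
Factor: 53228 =2^2*7^1*1901^1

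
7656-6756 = 900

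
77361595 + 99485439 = 176847034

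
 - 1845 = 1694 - 3539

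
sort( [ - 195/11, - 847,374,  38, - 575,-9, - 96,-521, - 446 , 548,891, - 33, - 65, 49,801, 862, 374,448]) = [ - 847, - 575, - 521 , - 446, - 96, - 65, - 33,-195/11, - 9,38,49,  374,374, 448 , 548,  801, 862 , 891 ] 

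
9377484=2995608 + 6381876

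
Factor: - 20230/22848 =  - 85/96 = - 2^(-5 )*3^ (-1 )*5^1*17^1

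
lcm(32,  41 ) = 1312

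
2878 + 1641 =4519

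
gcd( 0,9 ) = 9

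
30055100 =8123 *3700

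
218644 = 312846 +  - 94202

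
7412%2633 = 2146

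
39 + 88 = 127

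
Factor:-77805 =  -3^2*5^1*7^1*13^1*19^1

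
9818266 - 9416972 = 401294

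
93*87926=8177118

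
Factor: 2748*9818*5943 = 160341331752 = 2^3*3^2 * 7^1*229^1* 283^1*4909^1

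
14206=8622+5584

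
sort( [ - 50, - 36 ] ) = [ - 50, - 36]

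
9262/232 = 4631/116 = 39.92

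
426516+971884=1398400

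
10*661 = 6610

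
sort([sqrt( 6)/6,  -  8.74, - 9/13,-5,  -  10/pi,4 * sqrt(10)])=[ - 8.74 ,-5 , - 10/pi,-9/13,sqrt( 6 )/6,4*sqrt(10 )]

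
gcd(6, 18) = 6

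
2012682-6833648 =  -4820966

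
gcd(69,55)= 1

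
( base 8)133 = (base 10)91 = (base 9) 111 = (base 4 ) 1123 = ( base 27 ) 3a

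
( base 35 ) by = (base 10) 419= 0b110100011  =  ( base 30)DT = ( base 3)120112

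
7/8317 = 7/8317  =  0.00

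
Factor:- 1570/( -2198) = 5/7 =5^1*7^( - 1 ) 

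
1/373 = 1/373 = 0.00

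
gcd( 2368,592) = 592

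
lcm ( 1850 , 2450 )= 90650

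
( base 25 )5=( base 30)5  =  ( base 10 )5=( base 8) 5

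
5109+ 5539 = 10648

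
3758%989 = 791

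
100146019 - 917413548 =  -817267529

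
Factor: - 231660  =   - 2^2 * 3^4*5^1*11^1*13^1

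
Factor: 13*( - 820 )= - 2^2 *5^1*13^1*41^1=   - 10660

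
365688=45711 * 8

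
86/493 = 86/493  =  0.17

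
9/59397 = 3/19799= 0.00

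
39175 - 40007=- 832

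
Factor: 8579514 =2^1*3^1 * 761^1*1879^1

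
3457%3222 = 235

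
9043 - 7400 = 1643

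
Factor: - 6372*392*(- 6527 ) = 2^5*3^3*7^2 *59^1* 61^1*107^1= 16303297248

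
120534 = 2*60267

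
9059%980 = 239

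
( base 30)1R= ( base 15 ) 3c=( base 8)71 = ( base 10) 57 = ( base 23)2b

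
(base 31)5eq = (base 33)4RI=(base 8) 12221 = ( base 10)5265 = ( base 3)21020000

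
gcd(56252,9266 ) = 82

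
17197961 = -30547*( - 563) 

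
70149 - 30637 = 39512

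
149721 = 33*4537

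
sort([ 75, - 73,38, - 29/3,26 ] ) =[ - 73, - 29/3,  26, 38,75 ]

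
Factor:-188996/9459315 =  -  2^2* 3^( - 3)*5^(  -  1 )*37^1*41^( - 1)*1277^1*1709^(  -  1) 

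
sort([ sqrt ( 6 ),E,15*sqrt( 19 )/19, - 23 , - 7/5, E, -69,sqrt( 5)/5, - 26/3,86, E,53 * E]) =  [-69, - 23, - 26/3,-7/5, sqrt( 5 )/5,sqrt( 6), E , E,E,  15 * sqrt( 19)/19,86, 53*E] 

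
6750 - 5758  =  992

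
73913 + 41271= 115184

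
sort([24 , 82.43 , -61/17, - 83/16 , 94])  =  [ - 83/16,-61/17,24 , 82.43, 94 ] 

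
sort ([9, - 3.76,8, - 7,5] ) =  [ - 7,-3.76,5, 8,9] 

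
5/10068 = 5/10068 = 0.00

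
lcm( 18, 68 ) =612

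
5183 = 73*71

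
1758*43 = 75594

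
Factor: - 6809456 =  - 2^4*425591^1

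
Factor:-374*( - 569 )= 212806 =2^1*11^1*17^1*569^1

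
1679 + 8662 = 10341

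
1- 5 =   -  4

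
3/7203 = 1/2401 = 0.00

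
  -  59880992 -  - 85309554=25428562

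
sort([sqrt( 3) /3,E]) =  [sqrt(3)/3, E ] 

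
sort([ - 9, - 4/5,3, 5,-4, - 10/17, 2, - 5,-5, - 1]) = [ - 9, - 5, - 5, - 4, - 1, - 4/5, - 10/17, 2,3,5 ]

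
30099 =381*79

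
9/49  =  9/49 = 0.18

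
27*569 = 15363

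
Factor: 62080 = 2^7 *5^1 * 97^1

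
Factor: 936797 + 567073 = 2^1*3^1 * 5^1*50129^1 = 1503870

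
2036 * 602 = 1225672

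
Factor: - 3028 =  - 2^2 * 757^1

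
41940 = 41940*1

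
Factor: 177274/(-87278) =-587/289 = - 17^( - 2)*587^1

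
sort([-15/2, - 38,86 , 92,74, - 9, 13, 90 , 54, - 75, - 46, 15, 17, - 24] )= [ - 75, - 46 ,  -  38, - 24, - 9, - 15/2,13 , 15, 17, 54,  74, 86, 90, 92] 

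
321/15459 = 107/5153= 0.02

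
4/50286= 2/25143 = 0.00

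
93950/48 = 1957+7/24 = 1957.29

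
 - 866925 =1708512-2575437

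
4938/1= 4938 = 4938.00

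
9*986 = 8874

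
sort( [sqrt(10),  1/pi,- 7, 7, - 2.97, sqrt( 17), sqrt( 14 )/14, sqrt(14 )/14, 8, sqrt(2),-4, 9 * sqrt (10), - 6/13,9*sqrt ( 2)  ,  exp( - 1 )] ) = [ - 7, - 4,  -  2.97 , - 6/13, sqrt(14)/14,sqrt(14) /14, 1/pi,exp( - 1), sqrt (2 ), sqrt(10 ), sqrt( 17),7,  8, 9*sqrt(2), 9*sqrt(10)]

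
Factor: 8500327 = 11^1*  772757^1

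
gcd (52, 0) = 52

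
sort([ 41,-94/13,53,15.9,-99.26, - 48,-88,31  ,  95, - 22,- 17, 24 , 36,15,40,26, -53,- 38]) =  [ - 99.26 , - 88, - 53,-48,-38,-22, - 17, - 94/13,15, 15.9 , 24, 26, 31  ,  36,40,41 , 53, 95 ]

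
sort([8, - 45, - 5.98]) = [ - 45, - 5.98,8]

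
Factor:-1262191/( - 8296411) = 7^2  *25759^1*8296411^( - 1)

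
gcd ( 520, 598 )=26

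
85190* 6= 511140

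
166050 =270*615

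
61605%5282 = 3503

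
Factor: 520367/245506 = 2^(-1 )*379^1*1373^1*122753^(-1)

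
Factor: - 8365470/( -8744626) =3^1* 5^1*11^( - 1 )*59^( - 1 )*6737^( - 1) * 278849^1= 4182735/4372313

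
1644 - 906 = 738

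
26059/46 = 1133/2 = 566.50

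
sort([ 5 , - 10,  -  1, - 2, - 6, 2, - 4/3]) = [ - 10 , - 6, -2 , - 4/3 ,  -  1 , 2,5] 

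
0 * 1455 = 0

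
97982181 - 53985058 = 43997123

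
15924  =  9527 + 6397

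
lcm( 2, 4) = 4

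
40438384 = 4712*8582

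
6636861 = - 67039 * ( - 99) 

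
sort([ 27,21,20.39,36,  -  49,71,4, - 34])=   [ - 49, - 34, 4,20.39,21,27,36, 71]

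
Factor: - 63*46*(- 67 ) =2^1*3^2*7^1*23^1*67^1 = 194166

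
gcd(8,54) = 2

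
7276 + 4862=12138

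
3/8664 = 1/2888 = 0.00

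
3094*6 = 18564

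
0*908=0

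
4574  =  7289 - 2715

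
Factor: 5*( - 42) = - 210 = - 2^1*3^1*5^1*7^1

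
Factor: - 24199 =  - 7^1*3457^1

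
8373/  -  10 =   -  838 + 7/10 =- 837.30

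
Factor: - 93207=-3^1*31069^1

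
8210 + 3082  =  11292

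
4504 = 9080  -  4576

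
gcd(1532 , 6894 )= 766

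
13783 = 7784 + 5999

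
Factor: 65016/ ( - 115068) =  - 2^1 * 3^2*7^1*223^ ( - 1) = -126/223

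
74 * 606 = 44844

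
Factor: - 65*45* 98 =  - 286650 = -2^1*  3^2*5^2 * 7^2*13^1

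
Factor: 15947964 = 2^2*3^2*97^1*4567^1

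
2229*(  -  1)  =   - 2229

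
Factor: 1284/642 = 2 = 2^1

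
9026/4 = 2256+1/2 = 2256.50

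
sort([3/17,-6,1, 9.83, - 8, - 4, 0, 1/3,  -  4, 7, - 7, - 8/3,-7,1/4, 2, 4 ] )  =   [ - 8, - 7 , - 7, - 6,  -  4 ,-4, - 8/3, 0, 3/17, 1/4,1/3, 1, 2,  4, 7, 9.83]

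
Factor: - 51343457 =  - 11^1*37^1*126151^1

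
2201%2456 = 2201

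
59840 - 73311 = -13471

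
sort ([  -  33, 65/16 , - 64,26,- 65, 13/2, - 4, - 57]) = [-65, - 64,- 57,-33, - 4, 65/16,13/2, 26] 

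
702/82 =351/41 = 8.56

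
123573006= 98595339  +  24977667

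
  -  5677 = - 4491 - 1186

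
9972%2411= 328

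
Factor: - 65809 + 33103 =-32706 = -2^1 * 3^2*23^1*79^1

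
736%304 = 128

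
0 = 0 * 333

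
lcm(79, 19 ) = 1501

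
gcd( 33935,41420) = 5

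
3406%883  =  757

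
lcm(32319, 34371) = 2165373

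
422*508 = 214376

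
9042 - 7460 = 1582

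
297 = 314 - 17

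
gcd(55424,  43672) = 8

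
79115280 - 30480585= 48634695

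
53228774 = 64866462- 11637688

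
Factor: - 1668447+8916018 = 7247571 = 3^1*317^1 * 7621^1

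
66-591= -525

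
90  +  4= 94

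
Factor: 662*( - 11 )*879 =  - 2^1*3^1*11^1*293^1 * 331^1   =  -  6400878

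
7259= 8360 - 1101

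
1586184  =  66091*24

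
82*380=31160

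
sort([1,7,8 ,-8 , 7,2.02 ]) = [ - 8,1, 2.02,7,7, 8] 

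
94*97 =9118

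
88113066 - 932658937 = -844545871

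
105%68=37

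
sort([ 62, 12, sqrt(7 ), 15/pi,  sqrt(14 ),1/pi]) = [ 1/pi, sqrt( 7) , sqrt( 14 ), 15/pi, 12, 62 ] 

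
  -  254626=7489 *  ( - 34) 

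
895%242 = 169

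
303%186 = 117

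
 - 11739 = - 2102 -9637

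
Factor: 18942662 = 2^1*23^1*239^1*1723^1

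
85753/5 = 85753/5 =17150.60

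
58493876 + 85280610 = 143774486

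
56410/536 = 105+65/268 = 105.24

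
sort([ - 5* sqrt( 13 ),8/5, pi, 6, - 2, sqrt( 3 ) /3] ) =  [ - 5*sqrt( 13), - 2, sqrt( 3 ) /3, 8/5,pi, 6 ] 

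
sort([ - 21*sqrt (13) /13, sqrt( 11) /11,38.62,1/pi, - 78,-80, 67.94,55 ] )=[ -80, - 78, - 21*sqrt (13) /13, sqrt(11) /11,1/pi, 38.62 , 55, 67.94 ] 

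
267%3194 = 267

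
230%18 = 14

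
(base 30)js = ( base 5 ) 4343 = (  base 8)1126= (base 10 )598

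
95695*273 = 26124735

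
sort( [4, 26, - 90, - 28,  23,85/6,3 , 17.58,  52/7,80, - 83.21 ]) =[  -  90, - 83.21, - 28,  3, 4,  52/7, 85/6,17.58,23,26, 80]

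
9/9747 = 1/1083 =0.00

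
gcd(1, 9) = 1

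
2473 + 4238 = 6711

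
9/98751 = 3/32917 = 0.00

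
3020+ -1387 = 1633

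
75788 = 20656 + 55132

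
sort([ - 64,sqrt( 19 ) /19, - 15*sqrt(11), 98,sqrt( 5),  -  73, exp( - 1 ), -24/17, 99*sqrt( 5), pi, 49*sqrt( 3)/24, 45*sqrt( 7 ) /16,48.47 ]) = [ - 73 ,-64,  -  15*sqrt( 11), - 24/17, sqrt( 19 ) /19,exp( - 1), sqrt( 5), pi , 49*sqrt( 3)/24,45*sqrt( 7)/16, 48.47, 98,99*sqrt(5 )]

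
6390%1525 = 290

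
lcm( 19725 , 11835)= 59175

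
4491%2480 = 2011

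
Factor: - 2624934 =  - 2^1*3^1 * 13^1*73^1*461^1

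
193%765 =193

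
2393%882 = 629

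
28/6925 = 28/6925 = 0.00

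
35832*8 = 286656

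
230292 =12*19191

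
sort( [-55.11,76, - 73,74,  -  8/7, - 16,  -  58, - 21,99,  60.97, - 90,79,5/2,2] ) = [ - 90, - 73,-58, -55.11, - 21,-16, - 8/7,2,5/2, 60.97,74, 76,79,99]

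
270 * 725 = 195750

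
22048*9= 198432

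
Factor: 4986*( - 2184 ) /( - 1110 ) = 2^3*3^2*5^(- 1)*  7^1*13^1*37^( - 1)*277^1 = 1814904/185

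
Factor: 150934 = 2^1*7^1*10781^1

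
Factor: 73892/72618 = 2^1 * 3^( - 1)*19^( -1)*29^1 = 58/57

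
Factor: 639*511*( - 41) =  - 3^2 * 7^1*41^1*71^1*73^1 = - 13387689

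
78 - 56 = 22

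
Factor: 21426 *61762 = 1323312612=2^2*3^1*3571^1 * 30881^1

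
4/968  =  1/242  =  0.00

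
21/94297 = 3/13471=0.00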